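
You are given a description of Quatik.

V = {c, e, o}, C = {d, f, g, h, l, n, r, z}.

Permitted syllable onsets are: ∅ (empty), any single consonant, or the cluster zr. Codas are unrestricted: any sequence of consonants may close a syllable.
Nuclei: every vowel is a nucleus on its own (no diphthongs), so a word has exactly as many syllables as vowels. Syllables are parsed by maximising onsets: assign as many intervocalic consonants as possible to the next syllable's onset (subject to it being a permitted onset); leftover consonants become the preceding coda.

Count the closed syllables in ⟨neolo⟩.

Nuclei (vowels): e, o, o → 3 syllables.
σ1/σ2 boundary: no consonants, so the boundary falls immediately after /e/.
σ2/σ3 boundary: /l/ → onset of the next syllable (single consonants are always licit onsets).
Putting it together: ne.o.lo.
Classifying each syllable: /ne/ (open), /o/ (open), /lo/ (open).
Closed syllables: 0.

0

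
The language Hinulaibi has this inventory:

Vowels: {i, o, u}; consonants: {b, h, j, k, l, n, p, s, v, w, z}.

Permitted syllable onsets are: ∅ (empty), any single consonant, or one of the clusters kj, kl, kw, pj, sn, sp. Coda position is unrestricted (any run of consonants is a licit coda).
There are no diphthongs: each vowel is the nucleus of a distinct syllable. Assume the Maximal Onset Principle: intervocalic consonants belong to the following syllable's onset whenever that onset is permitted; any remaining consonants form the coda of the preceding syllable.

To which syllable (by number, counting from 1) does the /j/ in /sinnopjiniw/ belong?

3

Nuclei (vowels): i, o, i, i → 4 syllables.
V1 /i/ – V2 /o/: /nn/; trying suffixes from longest down, /n/ is the first permitted one, so coda /n/ | onset /n/.
V2 /o/ – V3 /i/: /pj/ is a licit onset in full, so it all attaches to the next syllable.
V3 /i/ – V4 /i/: /n/ → onset of the next syllable (single consonants are always licit onsets).
Putting it together: sin.no.pji.niw.
The /j/ is in the onset of syllable 3 (/pji/).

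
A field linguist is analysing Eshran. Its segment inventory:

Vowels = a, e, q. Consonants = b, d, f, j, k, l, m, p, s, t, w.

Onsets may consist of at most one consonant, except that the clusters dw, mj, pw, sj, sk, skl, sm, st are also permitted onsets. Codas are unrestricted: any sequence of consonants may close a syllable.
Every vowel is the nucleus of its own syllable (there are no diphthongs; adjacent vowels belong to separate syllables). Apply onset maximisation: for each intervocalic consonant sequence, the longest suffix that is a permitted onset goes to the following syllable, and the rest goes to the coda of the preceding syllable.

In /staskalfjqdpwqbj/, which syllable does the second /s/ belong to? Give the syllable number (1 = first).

2

Nuclei (vowels): a, a, q, q → 4 syllables.
V1 /a/ – V2 /a/: cluster /sk/ — /sk/ is itself a permitted onset, so the whole cluster goes right; preceding coda = ∅.
V2 /a/ – V3 /q/: /lfj/ — longest licit onset from the right is /j/, leaving /lf/ as coda.
V3 /q/ – V4 /q/: /dpw/ — longest licit onset from the right is /pw/, leaving /d/ as coda.
So the parse is sta.skalf.jqd.pwqbj.
The second /s/ is in the onset of syllable 2 (/skalf/).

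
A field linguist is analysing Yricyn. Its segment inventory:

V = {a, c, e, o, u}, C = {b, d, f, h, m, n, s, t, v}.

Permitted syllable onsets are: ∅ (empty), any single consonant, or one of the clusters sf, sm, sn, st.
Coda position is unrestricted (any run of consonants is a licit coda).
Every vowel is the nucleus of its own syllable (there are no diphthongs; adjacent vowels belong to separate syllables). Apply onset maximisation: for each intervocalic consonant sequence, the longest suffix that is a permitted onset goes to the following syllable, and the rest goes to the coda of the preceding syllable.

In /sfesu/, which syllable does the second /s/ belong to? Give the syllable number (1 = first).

2

Vowels present: e, u; each is a nucleus, giving 2 syllables.
σ1/σ2 boundary: /s/ is a single consonant, so it becomes the next onset.
So the parse is sfe.su.
The second /s/ is in the onset of syllable 2 (/su/).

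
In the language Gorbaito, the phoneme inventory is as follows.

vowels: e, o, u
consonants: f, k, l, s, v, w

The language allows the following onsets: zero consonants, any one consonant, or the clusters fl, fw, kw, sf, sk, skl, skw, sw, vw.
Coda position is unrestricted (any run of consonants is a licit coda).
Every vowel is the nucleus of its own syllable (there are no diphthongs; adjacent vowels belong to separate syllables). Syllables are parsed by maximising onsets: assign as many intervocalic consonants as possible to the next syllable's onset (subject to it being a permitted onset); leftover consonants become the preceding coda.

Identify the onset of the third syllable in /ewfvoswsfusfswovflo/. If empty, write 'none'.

sf

Vowels present: e, o, u, o, o; each is a nucleus, giving 5 syllables.
/e…o/ gap (V1→V2): /wfv/ — longest licit onset from the right is /v/, leaving /wf/ as coda.
/o…u/ gap (V2→V3): /swsf/ splits as /sw/ + /sf/ (/sf/ is the longest suffix that is a licit onset).
/u…o/ gap (V3→V4): /sfsw/; trying suffixes from longest down, /sw/ is the first permitted one, so coda /sf/ | onset /sw/.
/o…o/ gap (V4→V5): /vfl/ — longest licit onset from the right is /fl/, leaving /v/ as coda.
Syllabification: ewf.vosw.sfusf.swov.flo.
Syllable 3 is /sfusf/: onset /sf/, nucleus /u/, coda /sf/.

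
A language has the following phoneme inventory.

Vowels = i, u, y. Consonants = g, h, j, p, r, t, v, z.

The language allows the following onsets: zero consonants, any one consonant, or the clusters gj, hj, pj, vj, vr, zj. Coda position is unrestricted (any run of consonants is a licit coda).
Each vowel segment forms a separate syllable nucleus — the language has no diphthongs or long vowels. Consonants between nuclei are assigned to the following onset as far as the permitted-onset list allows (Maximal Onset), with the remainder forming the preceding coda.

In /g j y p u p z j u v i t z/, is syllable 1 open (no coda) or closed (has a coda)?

open

Vowels present: y, u, u, i; each is a nucleus, giving 4 syllables.
V1 /y/ – V2 /u/: just /p/ — single C goes to the following onset.
V2 /u/ – V3 /u/: /pzj/; trying suffixes from longest down, /zj/ is the first permitted one, so coda /p/ | onset /zj/.
V3 /u/ – V4 /i/: just /v/ — single C goes to the following onset.
Syllabification: gjy.pup.zju.vitz.
Syllable 1 is /gjy/; it ends in its nucleus with no coda, so it is open.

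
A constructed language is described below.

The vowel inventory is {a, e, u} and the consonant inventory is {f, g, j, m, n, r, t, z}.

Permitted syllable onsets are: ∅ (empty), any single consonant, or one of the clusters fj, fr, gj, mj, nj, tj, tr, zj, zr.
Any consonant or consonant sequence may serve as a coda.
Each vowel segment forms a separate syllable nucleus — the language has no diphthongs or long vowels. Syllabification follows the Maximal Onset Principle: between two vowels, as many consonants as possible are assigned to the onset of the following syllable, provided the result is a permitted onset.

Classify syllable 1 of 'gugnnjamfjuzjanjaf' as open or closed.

closed

The vowels are u, a, u, a, a — 5 nuclei, so 5 syllables.
σ1/σ2 boundary: /gnnj/ splits as /gn/ + /nj/ (/nj/ is the longest suffix that is a licit onset).
σ2/σ3 boundary: /mfj/ — longest licit onset from the right is /fj/, leaving /m/ as coda.
σ3/σ4 boundary: /zj/ is a licit onset in full, so it all attaches to the next syllable.
σ4/σ5 boundary: cluster /nj/ — /nj/ is itself a permitted onset, so the whole cluster goes right; preceding coda = ∅.
Putting it together: gugn.njam.fju.zja.njaf.
Syllable 1 is /gugn/ with coda /gn/, so it is closed.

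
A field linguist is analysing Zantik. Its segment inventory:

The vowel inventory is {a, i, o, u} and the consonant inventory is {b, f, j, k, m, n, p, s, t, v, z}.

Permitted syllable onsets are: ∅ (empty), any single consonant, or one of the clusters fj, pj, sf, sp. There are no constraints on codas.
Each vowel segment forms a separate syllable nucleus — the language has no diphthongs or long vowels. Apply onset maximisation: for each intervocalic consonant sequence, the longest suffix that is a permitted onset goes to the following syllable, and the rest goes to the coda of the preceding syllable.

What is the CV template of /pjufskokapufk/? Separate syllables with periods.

Vowels present: u, o, a, u; each is a nucleus, giving 4 syllables.
V1 /u/ – V2 /o/: cluster /fsk/ — the longest permitted-onset suffix is /k/; onset = /k/, preceding coda = /fs/.
V2 /o/ – V3 /a/: just /k/ — single C goes to the following onset.
V3 /a/ – V4 /u/: /p/ is a single consonant, so it becomes the next onset.
Result: pjufs.ko.ka.pufk.
Mapping each syllable to C/V: /pjufs/ → CCVCC, /ko/ → CV, /ka/ → CV, /pufk/ → CVCC.

CCVCC.CV.CV.CVCC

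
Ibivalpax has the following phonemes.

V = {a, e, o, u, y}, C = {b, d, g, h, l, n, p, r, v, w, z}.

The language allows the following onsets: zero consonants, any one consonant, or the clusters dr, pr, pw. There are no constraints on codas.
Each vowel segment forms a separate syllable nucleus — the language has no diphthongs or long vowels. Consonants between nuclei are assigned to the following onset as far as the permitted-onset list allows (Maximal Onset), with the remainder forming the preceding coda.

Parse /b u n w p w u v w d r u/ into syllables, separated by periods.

Nuclei (vowels): u, u, u → 3 syllables.
Between /u/ (V1) and /u/ (V2): /nwpw/; trying suffixes from longest down, /pw/ is the first permitted one, so coda /nw/ | onset /pw/.
Between /u/ (V2) and /u/ (V3): /vwdr/ — longest licit onset from the right is /dr/, leaving /vw/ as coda.

bunw.pwuvw.dru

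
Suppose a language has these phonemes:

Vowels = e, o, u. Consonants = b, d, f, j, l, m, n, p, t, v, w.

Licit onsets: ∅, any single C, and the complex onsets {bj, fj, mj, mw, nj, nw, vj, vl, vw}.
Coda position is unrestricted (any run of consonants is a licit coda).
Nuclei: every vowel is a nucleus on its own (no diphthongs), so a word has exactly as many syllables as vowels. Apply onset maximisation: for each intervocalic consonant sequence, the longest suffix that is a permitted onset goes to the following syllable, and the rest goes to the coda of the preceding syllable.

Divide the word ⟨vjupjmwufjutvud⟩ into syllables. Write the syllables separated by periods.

vjupj.mwu.fjut.vud

Vowels present: u, u, u, u; each is a nucleus, giving 4 syllables.
Between /u/ (V1) and /u/ (V2): /pjmw/; trying suffixes from longest down, /mw/ is the first permitted one, so coda /pj/ | onset /mw/.
Between /u/ (V2) and /u/ (V3): /fj/ is a licit onset in full, so it all attaches to the next syllable.
Between /u/ (V3) and /u/ (V4): cluster /tv/ — the longest permitted-onset suffix is /v/; onset = /v/, preceding coda = /t/.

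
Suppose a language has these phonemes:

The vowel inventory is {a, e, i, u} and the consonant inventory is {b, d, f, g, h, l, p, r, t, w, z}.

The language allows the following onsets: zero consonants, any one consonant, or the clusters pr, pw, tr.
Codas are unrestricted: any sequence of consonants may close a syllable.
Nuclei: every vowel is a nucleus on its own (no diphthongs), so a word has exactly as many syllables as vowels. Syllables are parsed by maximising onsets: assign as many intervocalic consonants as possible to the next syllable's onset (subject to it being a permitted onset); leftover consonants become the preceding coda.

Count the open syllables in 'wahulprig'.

Vowels present: a, u, i; each is a nucleus, giving 3 syllables.
V1 /a/ – V2 /u/: /h/ is a single consonant, so it becomes the next onset.
V2 /u/ – V3 /i/: /lpr/ — longest licit onset from the right is /pr/, leaving /l/ as coda.
Putting it together: wa.hul.prig.
Classifying each syllable: /wa/ (open), /hul/ (closed), /prig/ (closed).
Open syllables: 1.

1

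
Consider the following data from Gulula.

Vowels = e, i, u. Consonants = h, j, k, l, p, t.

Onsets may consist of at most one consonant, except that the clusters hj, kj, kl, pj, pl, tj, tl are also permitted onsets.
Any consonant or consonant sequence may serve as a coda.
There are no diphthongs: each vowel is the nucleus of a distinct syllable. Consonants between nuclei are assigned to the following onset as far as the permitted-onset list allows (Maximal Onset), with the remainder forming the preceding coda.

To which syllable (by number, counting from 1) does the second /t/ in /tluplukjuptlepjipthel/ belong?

Nuclei (vowels): u, u, u, e, i, e → 6 syllables.
σ1/σ2 boundary: /pl/ is a licit onset in full, so it all attaches to the next syllable.
σ2/σ3 boundary: cluster /kj/ — /kj/ is itself a permitted onset, so the whole cluster goes right; preceding coda = ∅.
σ3/σ4 boundary: /ptl/; trying suffixes from longest down, /tl/ is the first permitted one, so coda /p/ | onset /tl/.
σ4/σ5 boundary: cluster /pj/ — /pj/ is itself a permitted onset, so the whole cluster goes right; preceding coda = ∅.
σ5/σ6 boundary: /pth/ — longest licit onset from the right is /h/, leaving /pt/ as coda.
Putting it together: tlu.plu.kjup.tle.pjipt.hel.
The second /t/ is in the onset of syllable 4 (/tle/).

4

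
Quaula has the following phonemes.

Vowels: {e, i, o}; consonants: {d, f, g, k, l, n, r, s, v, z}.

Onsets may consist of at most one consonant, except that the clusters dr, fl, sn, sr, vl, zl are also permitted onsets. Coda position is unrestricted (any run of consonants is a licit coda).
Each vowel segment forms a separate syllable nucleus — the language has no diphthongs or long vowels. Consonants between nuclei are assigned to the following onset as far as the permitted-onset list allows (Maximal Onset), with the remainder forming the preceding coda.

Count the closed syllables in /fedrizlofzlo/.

The vowels are e, i, o, o — 4 nuclei, so 4 syllables.
/e…i/ gap (V1→V2): cluster /dr/ — /dr/ is itself a permitted onset, so the whole cluster goes right; preceding coda = ∅.
/i…o/ gap (V2→V3): cluster /zl/ — /zl/ is itself a permitted onset, so the whole cluster goes right; preceding coda = ∅.
/o…o/ gap (V3→V4): /fzl/ — longest licit onset from the right is /zl/, leaving /f/ as coda.
So the parse is fe.dri.zlof.zlo.
Classifying each syllable: /fe/ (open), /dri/ (open), /zlof/ (closed), /zlo/ (open).
Closed syllables: 1.

1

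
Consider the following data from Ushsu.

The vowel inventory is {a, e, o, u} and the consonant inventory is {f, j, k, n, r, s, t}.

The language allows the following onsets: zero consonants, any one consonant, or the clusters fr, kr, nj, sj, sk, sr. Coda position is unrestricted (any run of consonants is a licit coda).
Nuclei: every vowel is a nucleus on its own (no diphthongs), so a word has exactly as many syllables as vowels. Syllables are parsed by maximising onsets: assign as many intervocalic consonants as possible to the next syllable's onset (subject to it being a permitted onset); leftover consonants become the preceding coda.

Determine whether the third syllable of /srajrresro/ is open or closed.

open

Nuclei (vowels): a, e, o → 3 syllables.
Between /a/ (V1) and /e/ (V2): /jrr/ — longest licit onset from the right is /r/, leaving /jr/ as coda.
Between /e/ (V2) and /o/ (V3): /sr/ — entire cluster is a permitted onset → onset /sr/, coda ∅.
So the parse is srajr.re.sro.
Syllable 3 is /sro/; it ends in its nucleus with no coda, so it is open.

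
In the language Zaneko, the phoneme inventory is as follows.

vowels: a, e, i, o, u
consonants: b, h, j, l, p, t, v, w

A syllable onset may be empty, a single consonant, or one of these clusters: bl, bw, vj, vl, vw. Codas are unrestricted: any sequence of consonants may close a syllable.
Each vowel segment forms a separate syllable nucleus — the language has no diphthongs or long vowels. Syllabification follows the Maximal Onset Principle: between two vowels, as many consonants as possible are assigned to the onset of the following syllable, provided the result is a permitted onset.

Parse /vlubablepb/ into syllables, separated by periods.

Nuclei (vowels): u, a, e → 3 syllables.
V1 /u/ – V2 /a/: /b/ is a single consonant, so it becomes the next onset.
V2 /a/ – V3 /e/: /bl/ is a licit onset in full, so it all attaches to the next syllable.

vlu.ba.blepb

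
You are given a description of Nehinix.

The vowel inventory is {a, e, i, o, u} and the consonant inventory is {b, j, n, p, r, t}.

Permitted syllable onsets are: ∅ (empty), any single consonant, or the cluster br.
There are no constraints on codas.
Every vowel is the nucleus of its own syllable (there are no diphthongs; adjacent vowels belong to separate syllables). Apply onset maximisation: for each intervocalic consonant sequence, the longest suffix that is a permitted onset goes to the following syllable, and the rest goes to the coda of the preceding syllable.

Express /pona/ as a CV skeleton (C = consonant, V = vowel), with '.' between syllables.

CV.CV

Vowels present: o, a; each is a nucleus, giving 2 syllables.
Between /o/ (V1) and /a/ (V2): /n/ → onset of the next syllable (single consonants are always licit onsets).
Putting it together: po.na.
Mapping each syllable to C/V: /po/ → CV, /na/ → CV.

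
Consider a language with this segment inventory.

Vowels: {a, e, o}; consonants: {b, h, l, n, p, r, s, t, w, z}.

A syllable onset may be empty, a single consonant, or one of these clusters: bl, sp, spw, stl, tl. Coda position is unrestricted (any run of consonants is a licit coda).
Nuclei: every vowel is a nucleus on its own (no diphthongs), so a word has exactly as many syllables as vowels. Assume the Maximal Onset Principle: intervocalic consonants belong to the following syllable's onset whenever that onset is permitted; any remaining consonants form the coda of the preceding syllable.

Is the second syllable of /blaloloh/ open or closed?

The vowels are a, o, o — 3 nuclei, so 3 syllables.
V1 /a/ – V2 /o/: /l/ is a single consonant, so it becomes the next onset.
V2 /o/ – V3 /o/: /l/ → onset of the next syllable (single consonants are always licit onsets).
So the parse is bla.lo.loh.
Syllable 2 is /lo/; it ends in its nucleus with no coda, so it is open.

open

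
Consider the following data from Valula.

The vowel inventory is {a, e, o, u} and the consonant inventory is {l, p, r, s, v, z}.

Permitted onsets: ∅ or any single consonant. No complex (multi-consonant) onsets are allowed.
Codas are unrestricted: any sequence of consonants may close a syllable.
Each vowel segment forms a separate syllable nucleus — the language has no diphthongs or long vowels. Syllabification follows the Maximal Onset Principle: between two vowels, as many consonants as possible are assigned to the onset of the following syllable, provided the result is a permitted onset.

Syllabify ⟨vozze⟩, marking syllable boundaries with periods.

Nuclei (vowels): o, e → 2 syllables.
Between /o/ (V1) and /e/ (V2): cluster /zz/ — the longest permitted-onset suffix is /z/; onset = /z/, preceding coda = /z/.

voz.ze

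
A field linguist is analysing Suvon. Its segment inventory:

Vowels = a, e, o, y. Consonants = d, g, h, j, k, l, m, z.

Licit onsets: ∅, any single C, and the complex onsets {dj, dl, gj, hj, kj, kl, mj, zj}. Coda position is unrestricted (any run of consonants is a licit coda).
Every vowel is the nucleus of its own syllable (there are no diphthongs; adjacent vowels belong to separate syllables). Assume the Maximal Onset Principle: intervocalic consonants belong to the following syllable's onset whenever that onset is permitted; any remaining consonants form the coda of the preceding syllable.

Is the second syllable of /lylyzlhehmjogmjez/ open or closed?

Nuclei (vowels): y, y, e, o, e → 5 syllables.
/y…y/ gap (V1→V2): just /l/ — single C goes to the following onset.
/y…e/ gap (V2→V3): /zlh/; trying suffixes from longest down, /h/ is the first permitted one, so coda /zl/ | onset /h/.
/e…o/ gap (V3→V4): /hmj/; trying suffixes from longest down, /mj/ is the first permitted one, so coda /h/ | onset /mj/.
/o…e/ gap (V4→V5): /gmj/; trying suffixes from longest down, /mj/ is the first permitted one, so coda /g/ | onset /mj/.
So the parse is ly.lyzl.heh.mjog.mjez.
Syllable 2 is /lyzl/ with coda /zl/, so it is closed.

closed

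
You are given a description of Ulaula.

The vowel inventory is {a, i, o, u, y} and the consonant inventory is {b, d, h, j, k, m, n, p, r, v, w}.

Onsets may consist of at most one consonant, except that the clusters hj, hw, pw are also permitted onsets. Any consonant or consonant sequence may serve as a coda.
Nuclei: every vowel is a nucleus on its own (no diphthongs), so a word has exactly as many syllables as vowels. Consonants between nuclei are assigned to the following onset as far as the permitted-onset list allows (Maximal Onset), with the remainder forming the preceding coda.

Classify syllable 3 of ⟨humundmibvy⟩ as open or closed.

The vowels are u, u, i, y — 4 nuclei, so 4 syllables.
V1 /u/ – V2 /u/: /m/ → onset of the next syllable (single consonants are always licit onsets).
V2 /u/ – V3 /i/: /ndm/ splits as /nd/ + /m/ (/m/ is the longest suffix that is a licit onset).
V3 /i/ – V4 /y/: /bv/; trying suffixes from longest down, /v/ is the first permitted one, so coda /b/ | onset /v/.
Syllabification: hu.mund.mib.vy.
Syllable 3 is /mib/ with coda /b/, so it is closed.

closed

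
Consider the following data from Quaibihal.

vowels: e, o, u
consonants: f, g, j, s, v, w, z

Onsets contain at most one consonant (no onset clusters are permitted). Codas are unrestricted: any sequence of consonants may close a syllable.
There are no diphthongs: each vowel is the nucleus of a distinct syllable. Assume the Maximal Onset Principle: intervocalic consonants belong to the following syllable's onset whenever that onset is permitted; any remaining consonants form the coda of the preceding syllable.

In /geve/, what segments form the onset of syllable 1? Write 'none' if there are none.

g

Nuclei (vowels): e, e → 2 syllables.
Between /e/ (V1) and /e/ (V2): just /v/ — single C goes to the following onset.
Syllabification: ge.ve.
Syllable 1 is /ge/: onset /g/, nucleus /e/, coda ∅.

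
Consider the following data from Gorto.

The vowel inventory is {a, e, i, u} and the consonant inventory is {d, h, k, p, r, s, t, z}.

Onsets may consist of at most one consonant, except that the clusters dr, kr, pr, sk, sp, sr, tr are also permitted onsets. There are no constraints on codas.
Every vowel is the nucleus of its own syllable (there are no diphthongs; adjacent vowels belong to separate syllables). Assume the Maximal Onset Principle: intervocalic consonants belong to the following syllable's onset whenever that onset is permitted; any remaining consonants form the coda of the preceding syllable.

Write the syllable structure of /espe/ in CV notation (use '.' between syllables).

Nuclei (vowels): e, e → 2 syllables.
V1 /e/ – V2 /e/: cluster /sp/ — /sp/ is itself a permitted onset, so the whole cluster goes right; preceding coda = ∅.
Putting it together: e.spe.
Mapping each syllable to C/V: /e/ → V, /spe/ → CCV.

V.CCV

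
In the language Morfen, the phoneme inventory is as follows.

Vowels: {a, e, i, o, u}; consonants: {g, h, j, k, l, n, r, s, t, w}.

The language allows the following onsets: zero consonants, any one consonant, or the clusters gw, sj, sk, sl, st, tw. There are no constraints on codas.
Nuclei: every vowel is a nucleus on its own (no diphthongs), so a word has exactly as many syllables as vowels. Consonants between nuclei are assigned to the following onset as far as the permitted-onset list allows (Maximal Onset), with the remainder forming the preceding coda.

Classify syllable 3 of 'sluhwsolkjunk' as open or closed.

Vowels present: u, o, u; each is a nucleus, giving 3 syllables.
/u…o/ gap (V1→V2): /hws/ — longest licit onset from the right is /s/, leaving /hw/ as coda.
/o…u/ gap (V2→V3): /lkj/; trying suffixes from longest down, /j/ is the first permitted one, so coda /lk/ | onset /j/.
Putting it together: sluhw.solk.junk.
Syllable 3 is /junk/ with coda /nk/, so it is closed.

closed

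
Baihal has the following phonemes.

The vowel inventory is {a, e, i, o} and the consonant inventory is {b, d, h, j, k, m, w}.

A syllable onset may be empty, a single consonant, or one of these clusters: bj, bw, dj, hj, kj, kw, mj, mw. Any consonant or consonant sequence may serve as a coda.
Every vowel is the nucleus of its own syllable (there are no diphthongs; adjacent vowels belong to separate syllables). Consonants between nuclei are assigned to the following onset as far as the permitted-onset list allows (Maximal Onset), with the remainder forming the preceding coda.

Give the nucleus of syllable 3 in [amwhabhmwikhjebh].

i

Vowels present: a, a, i, e; each is a nucleus, giving 4 syllables.
The third nucleus (vowel 3 from the left) is /i/.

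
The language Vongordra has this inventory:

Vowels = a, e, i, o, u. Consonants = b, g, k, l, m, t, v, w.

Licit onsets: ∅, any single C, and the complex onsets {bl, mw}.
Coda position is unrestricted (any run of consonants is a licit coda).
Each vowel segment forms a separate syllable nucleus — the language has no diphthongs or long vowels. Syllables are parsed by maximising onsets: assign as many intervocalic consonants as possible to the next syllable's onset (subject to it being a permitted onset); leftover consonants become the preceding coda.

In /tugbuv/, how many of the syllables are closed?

The vowels are u, u — 2 nuclei, so 2 syllables.
/u…u/ gap (V1→V2): cluster /gb/ — the longest permitted-onset suffix is /b/; onset = /b/, preceding coda = /g/.
Putting it together: tug.buv.
Classifying each syllable: /tug/ (closed), /buv/ (closed).
Closed syllables: 2.

2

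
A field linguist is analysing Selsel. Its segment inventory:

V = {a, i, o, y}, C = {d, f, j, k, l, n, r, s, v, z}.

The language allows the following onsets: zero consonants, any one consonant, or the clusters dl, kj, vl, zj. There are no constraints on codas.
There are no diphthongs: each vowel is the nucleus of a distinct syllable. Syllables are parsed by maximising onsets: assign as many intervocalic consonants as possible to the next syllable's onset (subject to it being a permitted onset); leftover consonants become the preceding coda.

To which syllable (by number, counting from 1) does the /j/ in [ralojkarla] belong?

2

The vowels are a, o, a, a — 4 nuclei, so 4 syllables.
V1 /a/ – V2 /o/: just /l/ — single C goes to the following onset.
V2 /o/ – V3 /a/: cluster /jk/ — the longest permitted-onset suffix is /k/; onset = /k/, preceding coda = /j/.
V3 /a/ – V4 /a/: /rl/ splits as /r/ + /l/ (/l/ is the longest suffix that is a licit onset).
Result: ra.loj.kar.la.
The /j/ is in the coda of syllable 2 (/loj/).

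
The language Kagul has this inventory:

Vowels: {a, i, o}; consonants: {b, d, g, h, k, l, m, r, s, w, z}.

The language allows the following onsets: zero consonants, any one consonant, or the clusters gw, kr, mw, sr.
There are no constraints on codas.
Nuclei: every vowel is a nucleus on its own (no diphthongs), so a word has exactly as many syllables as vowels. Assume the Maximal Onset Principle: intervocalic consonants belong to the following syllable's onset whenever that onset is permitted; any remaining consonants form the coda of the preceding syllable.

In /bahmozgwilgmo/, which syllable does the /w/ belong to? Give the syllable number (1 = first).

Nuclei (vowels): a, o, i, o → 4 syllables.
σ1/σ2 boundary: /hm/; trying suffixes from longest down, /m/ is the first permitted one, so coda /h/ | onset /m/.
σ2/σ3 boundary: /zgw/ — longest licit onset from the right is /gw/, leaving /z/ as coda.
σ3/σ4 boundary: /lgm/; trying suffixes from longest down, /m/ is the first permitted one, so coda /lg/ | onset /m/.
So the parse is bah.moz.gwilg.mo.
The /w/ is in the onset of syllable 3 (/gwilg/).

3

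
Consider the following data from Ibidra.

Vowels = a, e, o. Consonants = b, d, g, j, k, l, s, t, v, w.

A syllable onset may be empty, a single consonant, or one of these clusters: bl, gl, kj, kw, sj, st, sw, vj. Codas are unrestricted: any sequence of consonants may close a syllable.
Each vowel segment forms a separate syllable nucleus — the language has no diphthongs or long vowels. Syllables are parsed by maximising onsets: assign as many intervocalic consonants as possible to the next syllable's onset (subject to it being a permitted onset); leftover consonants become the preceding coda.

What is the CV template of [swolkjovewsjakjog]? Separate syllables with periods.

CCVC.CCV.CVC.CCV.CCVC

Nuclei (vowels): o, o, e, a, o → 5 syllables.
V1 /o/ – V2 /o/: cluster /lkj/ — the longest permitted-onset suffix is /kj/; onset = /kj/, preceding coda = /l/.
V2 /o/ – V3 /e/: /v/ → onset of the next syllable (single consonants are always licit onsets).
V3 /e/ – V4 /a/: /wsj/ splits as /w/ + /sj/ (/sj/ is the longest suffix that is a licit onset).
V4 /a/ – V5 /o/: cluster /kj/ — /kj/ is itself a permitted onset, so the whole cluster goes right; preceding coda = ∅.
Putting it together: swol.kjo.vew.sja.kjog.
Mapping each syllable to C/V: /swol/ → CCVC, /kjo/ → CCV, /vew/ → CVC, /sja/ → CCV, /kjog/ → CCVC.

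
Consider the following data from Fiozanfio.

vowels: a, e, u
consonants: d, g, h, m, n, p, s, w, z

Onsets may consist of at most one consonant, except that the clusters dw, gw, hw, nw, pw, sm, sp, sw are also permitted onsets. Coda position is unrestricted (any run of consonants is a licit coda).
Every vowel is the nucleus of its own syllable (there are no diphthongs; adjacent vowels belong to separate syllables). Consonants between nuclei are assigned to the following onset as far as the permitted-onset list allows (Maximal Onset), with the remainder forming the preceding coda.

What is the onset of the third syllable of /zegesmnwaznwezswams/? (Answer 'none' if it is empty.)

nw

Nuclei (vowels): e, e, a, e, a → 5 syllables.
/e…e/ gap (V1→V2): just /g/ — single C goes to the following onset.
/e…a/ gap (V2→V3): cluster /smnw/ — the longest permitted-onset suffix is /nw/; onset = /nw/, preceding coda = /sm/.
/a…e/ gap (V3→V4): /znw/; trying suffixes from longest down, /nw/ is the first permitted one, so coda /z/ | onset /nw/.
/e…a/ gap (V4→V5): /zsw/ — longest licit onset from the right is /sw/, leaving /z/ as coda.
So the parse is ze.gesm.nwaz.nwez.swams.
Syllable 3 is /nwaz/: onset /nw/, nucleus /a/, coda /z/.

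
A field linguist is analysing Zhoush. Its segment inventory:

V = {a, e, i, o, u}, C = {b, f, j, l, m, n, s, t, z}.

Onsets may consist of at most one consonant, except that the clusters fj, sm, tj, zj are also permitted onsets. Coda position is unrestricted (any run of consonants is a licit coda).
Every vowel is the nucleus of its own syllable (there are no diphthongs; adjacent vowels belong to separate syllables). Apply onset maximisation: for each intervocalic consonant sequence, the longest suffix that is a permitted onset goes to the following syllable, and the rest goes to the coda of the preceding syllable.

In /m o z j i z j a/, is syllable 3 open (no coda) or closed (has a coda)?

open

Vowels present: o, i, a; each is a nucleus, giving 3 syllables.
σ1/σ2 boundary: cluster /zj/ — /zj/ is itself a permitted onset, so the whole cluster goes right; preceding coda = ∅.
σ2/σ3 boundary: /zj/ is a licit onset in full, so it all attaches to the next syllable.
Putting it together: mo.zji.zja.
Syllable 3 is /zja/; it ends in its nucleus with no coda, so it is open.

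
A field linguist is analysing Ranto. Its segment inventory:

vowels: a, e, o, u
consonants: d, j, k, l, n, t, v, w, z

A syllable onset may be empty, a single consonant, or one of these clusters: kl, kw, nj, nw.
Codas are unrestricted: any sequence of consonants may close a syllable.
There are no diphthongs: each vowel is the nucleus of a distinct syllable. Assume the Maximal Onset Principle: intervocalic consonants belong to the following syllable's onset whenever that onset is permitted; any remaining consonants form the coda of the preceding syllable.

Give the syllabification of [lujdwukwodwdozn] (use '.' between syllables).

The vowels are u, u, o, o — 4 nuclei, so 4 syllables.
Between /u/ (V1) and /u/ (V2): /jdw/ — longest licit onset from the right is /w/, leaving /jd/ as coda.
Between /u/ (V2) and /o/ (V3): /kw/ is a licit onset in full, so it all attaches to the next syllable.
Between /o/ (V3) and /o/ (V4): /dwd/; trying suffixes from longest down, /d/ is the first permitted one, so coda /dw/ | onset /d/.

lujd.wu.kwodw.dozn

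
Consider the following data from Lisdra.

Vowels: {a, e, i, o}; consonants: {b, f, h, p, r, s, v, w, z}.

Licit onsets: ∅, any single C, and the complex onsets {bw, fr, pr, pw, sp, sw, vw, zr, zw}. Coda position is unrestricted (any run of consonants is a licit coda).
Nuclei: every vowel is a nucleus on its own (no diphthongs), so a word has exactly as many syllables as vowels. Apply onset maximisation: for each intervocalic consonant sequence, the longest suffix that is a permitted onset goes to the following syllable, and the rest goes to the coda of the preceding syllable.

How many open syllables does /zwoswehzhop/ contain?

Vowels present: o, e, o; each is a nucleus, giving 3 syllables.
V1 /o/ – V2 /e/: /sw/ — entire cluster is a permitted onset → onset /sw/, coda ∅.
V2 /e/ – V3 /o/: /hzh/ splits as /hz/ + /h/ (/h/ is the longest suffix that is a licit onset).
So the parse is zwo.swehz.hop.
Classifying each syllable: /zwo/ (open), /swehz/ (closed), /hop/ (closed).
Open syllables: 1.

1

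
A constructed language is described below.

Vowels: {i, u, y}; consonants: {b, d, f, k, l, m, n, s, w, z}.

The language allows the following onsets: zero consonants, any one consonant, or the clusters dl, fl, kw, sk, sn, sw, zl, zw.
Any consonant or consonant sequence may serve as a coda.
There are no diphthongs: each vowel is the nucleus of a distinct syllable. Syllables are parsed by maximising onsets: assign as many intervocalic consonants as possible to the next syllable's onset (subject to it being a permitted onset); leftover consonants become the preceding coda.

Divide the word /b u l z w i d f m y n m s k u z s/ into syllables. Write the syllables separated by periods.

bul.zwidf.mynm.skuzs

The vowels are u, i, y, u — 4 nuclei, so 4 syllables.
V1 /u/ – V2 /i/: /lzw/ — longest licit onset from the right is /zw/, leaving /l/ as coda.
V2 /i/ – V3 /y/: /dfm/ splits as /df/ + /m/ (/m/ is the longest suffix that is a licit onset).
V3 /y/ – V4 /u/: /nmsk/ — longest licit onset from the right is /sk/, leaving /nm/ as coda.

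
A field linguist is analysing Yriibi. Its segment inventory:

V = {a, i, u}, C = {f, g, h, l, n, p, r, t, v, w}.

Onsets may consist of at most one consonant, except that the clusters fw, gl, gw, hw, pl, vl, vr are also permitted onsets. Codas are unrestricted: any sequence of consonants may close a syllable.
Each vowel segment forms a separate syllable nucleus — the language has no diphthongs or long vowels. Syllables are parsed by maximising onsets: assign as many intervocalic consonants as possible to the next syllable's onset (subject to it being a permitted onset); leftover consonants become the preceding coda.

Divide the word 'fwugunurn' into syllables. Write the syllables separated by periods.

The vowels are u, u, u — 3 nuclei, so 3 syllables.
/u…u/ gap (V1→V2): just /g/ — single C goes to the following onset.
/u…u/ gap (V2→V3): /n/ is a single consonant, so it becomes the next onset.

fwu.gu.nurn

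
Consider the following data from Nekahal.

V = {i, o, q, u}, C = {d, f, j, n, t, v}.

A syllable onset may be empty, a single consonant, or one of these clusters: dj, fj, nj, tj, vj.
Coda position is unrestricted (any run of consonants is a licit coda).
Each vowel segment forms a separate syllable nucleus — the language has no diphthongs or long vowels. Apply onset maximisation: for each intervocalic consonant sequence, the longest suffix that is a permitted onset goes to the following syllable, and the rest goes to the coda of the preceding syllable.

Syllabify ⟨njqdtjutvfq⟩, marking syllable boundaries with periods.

njqd.tjutv.fq

Vowels present: q, u, q; each is a nucleus, giving 3 syllables.
Between /q/ (V1) and /u/ (V2): /dtj/ — longest licit onset from the right is /tj/, leaving /d/ as coda.
Between /u/ (V2) and /q/ (V3): /tvf/; trying suffixes from longest down, /f/ is the first permitted one, so coda /tv/ | onset /f/.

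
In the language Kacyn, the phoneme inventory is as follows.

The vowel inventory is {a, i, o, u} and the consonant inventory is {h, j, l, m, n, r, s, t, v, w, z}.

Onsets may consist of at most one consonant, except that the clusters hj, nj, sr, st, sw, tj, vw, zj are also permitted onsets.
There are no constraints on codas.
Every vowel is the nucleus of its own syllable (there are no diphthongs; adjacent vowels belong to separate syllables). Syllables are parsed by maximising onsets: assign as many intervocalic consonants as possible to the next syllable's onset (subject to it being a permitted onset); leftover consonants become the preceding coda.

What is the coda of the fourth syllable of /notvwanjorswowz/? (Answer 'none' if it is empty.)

wz

The vowels are o, a, o, o — 4 nuclei, so 4 syllables.
/o…a/ gap (V1→V2): /tvw/ splits as /t/ + /vw/ (/vw/ is the longest suffix that is a licit onset).
/a…o/ gap (V2→V3): /nj/ — entire cluster is a permitted onset → onset /nj/, coda ∅.
/o…o/ gap (V3→V4): /rsw/ splits as /r/ + /sw/ (/sw/ is the longest suffix that is a licit onset).
Putting it together: not.vwa.njor.swowz.
Syllable 4 is /swowz/: onset /sw/, nucleus /o/, coda /wz/.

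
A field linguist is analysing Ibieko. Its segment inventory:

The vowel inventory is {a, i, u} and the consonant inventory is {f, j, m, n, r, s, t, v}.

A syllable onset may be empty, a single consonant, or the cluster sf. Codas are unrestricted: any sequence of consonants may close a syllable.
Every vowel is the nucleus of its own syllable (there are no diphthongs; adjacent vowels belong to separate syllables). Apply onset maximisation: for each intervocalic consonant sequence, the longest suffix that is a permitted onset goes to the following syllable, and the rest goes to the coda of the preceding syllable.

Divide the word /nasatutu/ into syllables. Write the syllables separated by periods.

The vowels are a, a, u, u — 4 nuclei, so 4 syllables.
Between /a/ (V1) and /a/ (V2): just /s/ — single C goes to the following onset.
Between /a/ (V2) and /u/ (V3): /t/ → onset of the next syllable (single consonants are always licit onsets).
Between /u/ (V3) and /u/ (V4): /t/ is a single consonant, so it becomes the next onset.

na.sa.tu.tu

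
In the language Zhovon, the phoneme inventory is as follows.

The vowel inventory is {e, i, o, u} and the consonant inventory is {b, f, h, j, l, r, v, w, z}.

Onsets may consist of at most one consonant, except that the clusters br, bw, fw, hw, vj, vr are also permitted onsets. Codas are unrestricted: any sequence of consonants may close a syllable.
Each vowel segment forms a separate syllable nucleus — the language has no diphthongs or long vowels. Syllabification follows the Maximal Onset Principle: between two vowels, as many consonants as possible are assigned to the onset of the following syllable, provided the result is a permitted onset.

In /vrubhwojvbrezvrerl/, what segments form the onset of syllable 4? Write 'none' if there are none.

Nuclei (vowels): u, o, e, e → 4 syllables.
V1 /u/ – V2 /o/: /bhw/ — longest licit onset from the right is /hw/, leaving /b/ as coda.
V2 /o/ – V3 /e/: /jvbr/ — longest licit onset from the right is /br/, leaving /jv/ as coda.
V3 /e/ – V4 /e/: cluster /zvr/ — the longest permitted-onset suffix is /vr/; onset = /vr/, preceding coda = /z/.
Syllabification: vrub.hwojv.brez.vrerl.
Syllable 4 is /vrerl/: onset /vr/, nucleus /e/, coda /rl/.

vr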